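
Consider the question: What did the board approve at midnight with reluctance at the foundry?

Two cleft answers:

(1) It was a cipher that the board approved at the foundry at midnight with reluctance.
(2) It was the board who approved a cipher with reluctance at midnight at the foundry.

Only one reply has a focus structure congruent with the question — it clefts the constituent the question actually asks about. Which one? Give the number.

The question word "what" targets the direct object.
Option (1) clefts "a cipher" — that matches what the question asks about.
Option (2) clefts "the board" — the subject (agent), not what was asked.
So the congruent reply is (1).

1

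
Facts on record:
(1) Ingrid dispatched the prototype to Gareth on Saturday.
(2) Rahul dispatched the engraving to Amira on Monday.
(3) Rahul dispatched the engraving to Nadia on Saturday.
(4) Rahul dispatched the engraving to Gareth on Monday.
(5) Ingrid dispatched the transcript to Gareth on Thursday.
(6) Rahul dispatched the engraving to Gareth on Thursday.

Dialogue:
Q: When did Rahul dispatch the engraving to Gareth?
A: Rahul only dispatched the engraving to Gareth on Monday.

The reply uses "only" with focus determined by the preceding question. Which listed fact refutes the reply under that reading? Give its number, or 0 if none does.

6

The question "When did ...?" targets the setting, so in the reply the focus falls on "on Monday".
"Only" then excludes alternative settings while the background — Rahul as agent and the engraving as thing and Gareth as recipient — is held fixed.
Fact (6) shares the background with a different setting (on Thursday) — counterexample.
(Fact (2) would refute a reading with focus on the recipient — but that is not what the question asks.)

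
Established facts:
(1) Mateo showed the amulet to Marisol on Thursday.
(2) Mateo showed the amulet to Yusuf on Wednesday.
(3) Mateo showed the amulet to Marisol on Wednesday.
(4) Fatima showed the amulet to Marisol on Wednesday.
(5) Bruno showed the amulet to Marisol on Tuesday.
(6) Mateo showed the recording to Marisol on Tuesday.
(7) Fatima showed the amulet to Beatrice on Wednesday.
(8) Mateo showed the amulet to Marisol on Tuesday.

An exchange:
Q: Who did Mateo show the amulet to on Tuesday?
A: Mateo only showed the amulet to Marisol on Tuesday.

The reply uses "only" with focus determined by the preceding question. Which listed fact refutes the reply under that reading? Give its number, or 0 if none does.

0

The question "Who did ... to ...?" targets the recipient, so in the reply the focus falls on "Marisol".
"Only" then excludes alternative recipients while the background — Mateo as agent and the amulet as thing and on Tuesday as setting — is held fixed.
No listed fact shares that background with another recipient. Nothing contradicts the reply.
(Fact (1) would refute a reading with focus on the setting — but that is not what the question asks.)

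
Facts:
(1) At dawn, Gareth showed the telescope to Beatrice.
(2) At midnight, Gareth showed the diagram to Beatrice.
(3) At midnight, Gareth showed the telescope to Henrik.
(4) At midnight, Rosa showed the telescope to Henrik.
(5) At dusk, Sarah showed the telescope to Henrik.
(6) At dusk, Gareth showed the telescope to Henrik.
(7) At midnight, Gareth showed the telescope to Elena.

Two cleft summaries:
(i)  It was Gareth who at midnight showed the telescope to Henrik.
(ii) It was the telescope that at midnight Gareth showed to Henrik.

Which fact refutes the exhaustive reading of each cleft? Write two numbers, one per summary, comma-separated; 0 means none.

(i): focus "Gareth". Looking for thing = the telescope, recipient = Henrik, setting = at midnight with some other agent — fact (4) has Rosa there. Refuted.
(ii): focus "the telescope". No fact shares agent = Gareth, recipient = Henrik, setting = at midnight with a different thing. 0.

4, 0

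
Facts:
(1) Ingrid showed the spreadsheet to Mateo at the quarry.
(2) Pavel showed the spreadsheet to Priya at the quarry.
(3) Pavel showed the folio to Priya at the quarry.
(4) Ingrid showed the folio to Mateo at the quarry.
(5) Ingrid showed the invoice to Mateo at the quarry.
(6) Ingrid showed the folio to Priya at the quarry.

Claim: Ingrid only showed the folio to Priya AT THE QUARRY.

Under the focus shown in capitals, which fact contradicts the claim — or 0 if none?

0

Focus (in capitals) is "at the quarry" — the setting. "Only" excludes alternative settings while holding fixed agent = Ingrid, thing = the folio, recipient = Priya.
Every other fact changes something in the background, not just the setting. Nothing refutes the claim.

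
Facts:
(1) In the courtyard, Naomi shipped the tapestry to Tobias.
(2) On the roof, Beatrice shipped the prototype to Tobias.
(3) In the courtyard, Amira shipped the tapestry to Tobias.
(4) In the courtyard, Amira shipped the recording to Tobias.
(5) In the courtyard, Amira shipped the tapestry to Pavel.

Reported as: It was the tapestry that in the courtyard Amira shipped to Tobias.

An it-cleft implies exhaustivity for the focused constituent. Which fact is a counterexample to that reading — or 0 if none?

The cleft puts "the tapestry" in focus and presupposes the open proposition with same agent, recipient, setting (Amira / Tobias / in the courtyard).
Exhaustivity: the tapestry is the only thing satisfying that background.
Fact (4) shares the background but with thing = the recording; exhaustivity is violated.

4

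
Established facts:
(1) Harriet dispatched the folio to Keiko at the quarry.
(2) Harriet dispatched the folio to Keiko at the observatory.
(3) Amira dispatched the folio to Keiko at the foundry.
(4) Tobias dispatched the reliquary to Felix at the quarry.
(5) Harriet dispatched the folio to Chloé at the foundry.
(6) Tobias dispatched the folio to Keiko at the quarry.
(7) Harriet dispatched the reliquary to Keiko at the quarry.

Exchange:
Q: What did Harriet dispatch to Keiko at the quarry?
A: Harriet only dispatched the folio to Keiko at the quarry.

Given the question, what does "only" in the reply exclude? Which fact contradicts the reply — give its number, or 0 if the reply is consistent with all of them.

7

Answering "What did ...?" puts focus on the thing — here, "the folio".
"Only" then excludes alternative things while the background — same agent, recipient, setting (Harriet / Keiko / at the quarry) — is held fixed.
Fact (7) shares the background with a different thing (the reliquary) — counterexample.
(Fact (2) would refute a reading with focus on the setting — but that is not what the question asks.)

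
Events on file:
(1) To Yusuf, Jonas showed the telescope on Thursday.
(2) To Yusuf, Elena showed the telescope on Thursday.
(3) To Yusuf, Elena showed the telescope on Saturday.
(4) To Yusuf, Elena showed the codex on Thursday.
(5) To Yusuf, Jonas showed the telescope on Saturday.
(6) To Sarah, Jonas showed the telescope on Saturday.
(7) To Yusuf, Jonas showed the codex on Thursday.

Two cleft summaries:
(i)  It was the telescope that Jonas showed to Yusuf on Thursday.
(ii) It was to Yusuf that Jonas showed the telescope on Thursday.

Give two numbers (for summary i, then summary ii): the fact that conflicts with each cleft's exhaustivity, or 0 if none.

(i): focus "the telescope". Looking for same agent, recipient, setting (Jonas / Yusuf / on Thursday) with some other thing — fact (7) has the codex there. Refuted.
(ii): focus "Yusuf". No fact shares same agent, thing, setting (Jonas / the telescope / on Thursday) with a different recipient. 0.

7, 0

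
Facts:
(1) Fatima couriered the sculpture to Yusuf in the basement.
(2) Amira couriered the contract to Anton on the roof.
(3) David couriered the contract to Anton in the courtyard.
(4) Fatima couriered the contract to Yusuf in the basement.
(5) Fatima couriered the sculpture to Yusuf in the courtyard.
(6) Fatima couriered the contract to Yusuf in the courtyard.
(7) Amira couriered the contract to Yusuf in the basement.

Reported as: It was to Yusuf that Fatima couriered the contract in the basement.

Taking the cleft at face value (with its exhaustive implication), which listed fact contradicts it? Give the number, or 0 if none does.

Focus of the cleft: "Yusuf" (the recipient). Presupposed background: same agent, thing, setting (Fatima / the contract / in the basement).
The exhaustive reading says no other recipient fits that background.
Every other fact differs from the presupposition on some backgrounded slot, so none challenges the exhaustivity.

0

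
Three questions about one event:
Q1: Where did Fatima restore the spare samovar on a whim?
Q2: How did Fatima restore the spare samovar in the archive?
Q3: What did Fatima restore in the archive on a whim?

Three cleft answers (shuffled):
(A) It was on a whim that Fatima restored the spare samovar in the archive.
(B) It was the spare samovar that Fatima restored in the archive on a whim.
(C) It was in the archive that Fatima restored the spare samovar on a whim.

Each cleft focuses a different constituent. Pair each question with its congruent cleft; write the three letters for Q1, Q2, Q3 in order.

Q1 asks about the location; cleft (C) focuses "in the archive", which is the location — so Q1 → C.
Q2 asks about the manner; cleft (A) focuses "on a whim", which is the manner — so Q2 → A.
Q3 asks about the direct object; cleft (B) focuses "the spare samovar", which is the direct object — so Q3 → B.
Mapping: Q1→C, Q2→A, Q3→B.

CAB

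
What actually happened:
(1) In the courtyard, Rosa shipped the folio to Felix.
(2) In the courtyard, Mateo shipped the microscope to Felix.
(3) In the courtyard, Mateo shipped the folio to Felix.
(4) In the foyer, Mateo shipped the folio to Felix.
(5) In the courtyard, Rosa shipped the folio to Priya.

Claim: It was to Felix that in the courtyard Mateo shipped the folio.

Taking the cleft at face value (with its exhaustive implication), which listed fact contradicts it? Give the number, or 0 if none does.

0

The cleft puts "Felix" in focus and presupposes the open proposition with same agent, thing, setting (Mateo / the folio / in the courtyard).
The exhaustive reading says no other recipient fits that background.
No listed fact matches the background with a different recipient. Exhaustivity holds.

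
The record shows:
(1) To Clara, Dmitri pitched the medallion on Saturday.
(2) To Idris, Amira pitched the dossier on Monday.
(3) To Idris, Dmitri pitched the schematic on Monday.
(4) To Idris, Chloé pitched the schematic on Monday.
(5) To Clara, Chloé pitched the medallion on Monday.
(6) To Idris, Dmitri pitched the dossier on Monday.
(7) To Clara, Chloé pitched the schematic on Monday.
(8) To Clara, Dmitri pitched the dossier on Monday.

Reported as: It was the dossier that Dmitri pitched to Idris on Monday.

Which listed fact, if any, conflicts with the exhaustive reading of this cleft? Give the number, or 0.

3

The cleft puts "the dossier" in focus and presupposes the open proposition with Dmitri as agent and Idris as recipient and on Monday as setting.
The exhaustive reading says no other thing fits that background.
But fact (3) also has Dmitri as agent and Idris as recipient and on Monday as setting, with thing = the schematic — so the exhaustive reading fails.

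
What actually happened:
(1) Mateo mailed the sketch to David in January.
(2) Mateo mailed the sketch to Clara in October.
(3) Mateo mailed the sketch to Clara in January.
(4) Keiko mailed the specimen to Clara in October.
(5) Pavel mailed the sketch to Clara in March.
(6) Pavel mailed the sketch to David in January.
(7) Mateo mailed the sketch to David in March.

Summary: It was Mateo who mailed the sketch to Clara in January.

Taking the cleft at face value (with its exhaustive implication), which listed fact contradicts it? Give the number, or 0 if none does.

0

Focus of the cleft: "Mateo" (the agent). Presupposed background: thing = the sketch, recipient = Clara, setting = in January.
The exhaustive reading says no other agent fits that background.
No listed fact matches the background with a different agent. Exhaustivity holds.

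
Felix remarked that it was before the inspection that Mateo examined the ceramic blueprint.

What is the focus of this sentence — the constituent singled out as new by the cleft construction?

before the inspection

In an it-cleft "It was X that/who ...", the clefted constituent X is the focus; the that/who-clause expresses the presupposed open proposition.
Here the focus is "before the inspection". The backgrounded (presupposed) material includes "Mateo" and "the ceramic blueprint".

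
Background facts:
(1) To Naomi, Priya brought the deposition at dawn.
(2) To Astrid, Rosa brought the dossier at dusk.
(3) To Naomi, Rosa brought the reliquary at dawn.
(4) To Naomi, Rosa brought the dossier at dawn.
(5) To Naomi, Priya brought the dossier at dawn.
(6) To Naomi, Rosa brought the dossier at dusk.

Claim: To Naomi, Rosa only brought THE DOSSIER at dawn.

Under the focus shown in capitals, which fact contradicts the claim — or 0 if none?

Focus (in capitals) is "the dossier" — the thing. "Only" excludes alternative things while holding fixed same agent, recipient, setting (Rosa / Naomi / at dawn).
Fact (3) matches on same agent, recipient, setting (Rosa / Naomi / at dawn), but has thing = the reliquary instead. That refutes the claim.

3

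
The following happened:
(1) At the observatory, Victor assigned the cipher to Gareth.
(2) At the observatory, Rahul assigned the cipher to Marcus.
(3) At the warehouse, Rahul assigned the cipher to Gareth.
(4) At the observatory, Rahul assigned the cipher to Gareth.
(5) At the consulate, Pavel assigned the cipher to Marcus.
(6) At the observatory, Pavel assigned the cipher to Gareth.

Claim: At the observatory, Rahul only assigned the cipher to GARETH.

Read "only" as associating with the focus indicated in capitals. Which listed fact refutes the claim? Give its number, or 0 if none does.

2

The capitals mark "Gareth" as focus. So "only" rules out other recipients, with the rest (agent = Rahul, thing = the cipher, setting = at the observatory) as background.
Fact (2) shares the background but differs in recipient (Marcus) — a counterexample.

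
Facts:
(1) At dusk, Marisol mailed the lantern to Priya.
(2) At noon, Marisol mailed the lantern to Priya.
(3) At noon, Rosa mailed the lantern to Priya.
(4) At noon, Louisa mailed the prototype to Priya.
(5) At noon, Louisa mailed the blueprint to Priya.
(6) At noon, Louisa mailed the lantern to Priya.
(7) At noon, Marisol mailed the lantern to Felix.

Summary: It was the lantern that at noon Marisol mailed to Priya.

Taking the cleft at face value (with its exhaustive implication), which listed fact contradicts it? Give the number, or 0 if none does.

0

Focus of the cleft: "the lantern" (the thing). Presupposed background: Marisol as agent and Priya as recipient and at noon as setting.
The exhaustive reading says no other thing fits that background.
No listed fact matches the background with a different thing. Exhaustivity holds.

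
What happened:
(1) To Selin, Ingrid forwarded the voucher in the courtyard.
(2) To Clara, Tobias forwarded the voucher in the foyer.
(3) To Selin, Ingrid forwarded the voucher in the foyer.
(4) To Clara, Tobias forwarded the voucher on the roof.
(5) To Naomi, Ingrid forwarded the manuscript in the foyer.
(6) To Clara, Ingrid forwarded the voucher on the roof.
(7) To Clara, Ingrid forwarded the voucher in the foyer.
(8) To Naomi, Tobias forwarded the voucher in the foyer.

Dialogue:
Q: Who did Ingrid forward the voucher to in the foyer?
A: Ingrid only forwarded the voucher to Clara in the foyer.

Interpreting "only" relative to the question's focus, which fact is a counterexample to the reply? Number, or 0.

Answering "Who did ... to ...?" puts focus on the recipient — here, "Clara".
"Only" then excludes alternative recipients while the background — agent = Ingrid, thing = the voucher, setting = in the foyer — is held fixed.
Fact (3) shares the background with a different recipient (Selin) — counterexample.
(Fact (6) would refute a reading with focus on the setting — but that is not what the question asks.)

3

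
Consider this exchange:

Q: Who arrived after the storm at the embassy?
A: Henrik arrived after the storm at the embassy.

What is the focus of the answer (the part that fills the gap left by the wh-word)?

The wh-word "who" asks about the subject (agent).
In the answer, "after the storm" and "at the embassy" are given — repeated from the question.
The constituent filling the subject (agent) gap is "Henrik"; that is the focus and would carry nuclear stress.

Henrik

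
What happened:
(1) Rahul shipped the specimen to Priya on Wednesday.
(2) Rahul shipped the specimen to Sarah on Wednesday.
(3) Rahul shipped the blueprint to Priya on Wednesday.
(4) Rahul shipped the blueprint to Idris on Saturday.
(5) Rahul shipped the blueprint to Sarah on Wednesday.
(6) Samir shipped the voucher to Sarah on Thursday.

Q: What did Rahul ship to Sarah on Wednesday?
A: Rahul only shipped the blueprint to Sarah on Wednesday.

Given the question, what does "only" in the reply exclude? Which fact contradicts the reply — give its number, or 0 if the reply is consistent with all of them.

2

The question "What did ...?" targets the thing, so in the reply the focus falls on "the blueprint".
"Only" then excludes alternative things while the background — agent = Rahul, recipient = Sarah, setting = on Wednesday — is held fixed.
Fact (2) keeps agent = Rahul, recipient = Sarah, setting = on Wednesday but has thing = the specimen; that refutes the reply.
(Fact (3) would refute a reading with focus on the recipient — but that is not what the question asks.)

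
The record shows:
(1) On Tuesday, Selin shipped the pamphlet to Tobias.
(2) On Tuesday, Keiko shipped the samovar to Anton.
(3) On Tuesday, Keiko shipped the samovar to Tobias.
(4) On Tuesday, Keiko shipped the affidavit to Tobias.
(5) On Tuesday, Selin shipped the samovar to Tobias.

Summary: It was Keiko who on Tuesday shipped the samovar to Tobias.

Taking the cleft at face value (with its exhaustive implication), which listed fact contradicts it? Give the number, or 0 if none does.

The cleft puts "Keiko" in focus and presupposes the open proposition with same thing, recipient, setting (the samovar / Tobias / on Tuesday).
The exhaustive reading says no other agent fits that background.
Fact (5) shares the background but with agent = Selin; exhaustivity is violated.

5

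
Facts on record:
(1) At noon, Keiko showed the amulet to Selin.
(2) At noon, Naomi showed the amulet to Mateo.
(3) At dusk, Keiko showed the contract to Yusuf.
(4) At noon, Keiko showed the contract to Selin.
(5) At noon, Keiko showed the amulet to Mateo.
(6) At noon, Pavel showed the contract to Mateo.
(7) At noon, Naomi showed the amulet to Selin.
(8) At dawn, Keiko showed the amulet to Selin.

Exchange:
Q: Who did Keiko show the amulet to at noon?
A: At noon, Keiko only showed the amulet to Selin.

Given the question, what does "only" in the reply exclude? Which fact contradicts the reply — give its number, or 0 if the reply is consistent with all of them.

The question "Who did ... to ...?" targets the recipient, so in the reply the focus falls on "Selin".
So "only" ranges over recipients; the rest (same agent, thing, setting (Keiko / the amulet / at noon)) is presupposed.
Fact (5) keeps same agent, thing, setting (Keiko / the amulet / at noon) but has recipient = Mateo; that refutes the reply.
(Fact (8) would refute a reading with focus on the setting — but that is not what the question asks.)

5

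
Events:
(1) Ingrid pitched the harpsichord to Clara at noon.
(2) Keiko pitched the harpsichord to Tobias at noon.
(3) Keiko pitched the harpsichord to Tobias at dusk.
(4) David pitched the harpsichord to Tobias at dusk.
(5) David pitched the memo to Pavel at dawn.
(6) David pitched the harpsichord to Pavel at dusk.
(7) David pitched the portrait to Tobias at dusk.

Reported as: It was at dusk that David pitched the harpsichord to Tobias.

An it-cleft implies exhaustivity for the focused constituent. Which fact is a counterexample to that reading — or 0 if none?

0

The cleft puts "at dusk" in focus and presupposes the open proposition with David as agent and the harpsichord as thing and Tobias as recipient.
The exhaustive reading says no other setting fits that background.
No listed fact matches the background with a different setting. Exhaustivity holds.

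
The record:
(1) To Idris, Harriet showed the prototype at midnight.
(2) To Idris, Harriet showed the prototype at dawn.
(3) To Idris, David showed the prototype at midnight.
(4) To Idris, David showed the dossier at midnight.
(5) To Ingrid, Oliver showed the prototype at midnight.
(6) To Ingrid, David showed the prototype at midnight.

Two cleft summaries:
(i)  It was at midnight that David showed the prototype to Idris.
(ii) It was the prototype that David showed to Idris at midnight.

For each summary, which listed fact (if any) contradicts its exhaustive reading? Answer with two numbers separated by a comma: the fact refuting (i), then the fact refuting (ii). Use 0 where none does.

Summary (i) focuses "at midnight" (the setting); background agent = David, thing = the prototype, recipient = Idris. No fact matches that background with a different setting, so 0.
Summary (ii) focuses "the prototype" (the thing); background agent = David, recipient = Idris, setting = at midnight. Fact (4) matches that background with thing = the dossier — refutes (ii).

0, 4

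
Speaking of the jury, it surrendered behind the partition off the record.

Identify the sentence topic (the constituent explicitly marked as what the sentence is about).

The construction explicitly marks "the jury" as what the sentence is about — the topic.
The remainder of the clause is the comment (what is said about the topic).

the jury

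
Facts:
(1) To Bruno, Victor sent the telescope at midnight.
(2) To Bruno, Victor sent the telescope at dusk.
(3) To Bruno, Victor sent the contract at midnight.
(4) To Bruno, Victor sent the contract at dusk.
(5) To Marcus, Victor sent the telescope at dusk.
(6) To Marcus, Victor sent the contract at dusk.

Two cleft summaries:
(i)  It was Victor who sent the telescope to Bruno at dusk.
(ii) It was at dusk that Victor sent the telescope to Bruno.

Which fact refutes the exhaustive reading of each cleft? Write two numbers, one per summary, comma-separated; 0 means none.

(i): focus "Victor". No fact shares thing = the telescope, recipient = Bruno, setting = at dusk with a different agent. 0.
(ii): focus "at dusk". Looking for agent = Victor, thing = the telescope, recipient = Bruno with some other setting — fact (1) has at midnight there. Refuted.

0, 1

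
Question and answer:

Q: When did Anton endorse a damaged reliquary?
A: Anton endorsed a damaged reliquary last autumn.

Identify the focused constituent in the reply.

The wh-word "when" asks about the time.
In the answer, "Anton" and "a damaged reliquary" are given — repeated from the question.
The constituent filling the time gap is "last autumn"; that is the focus and would carry nuclear stress.

last autumn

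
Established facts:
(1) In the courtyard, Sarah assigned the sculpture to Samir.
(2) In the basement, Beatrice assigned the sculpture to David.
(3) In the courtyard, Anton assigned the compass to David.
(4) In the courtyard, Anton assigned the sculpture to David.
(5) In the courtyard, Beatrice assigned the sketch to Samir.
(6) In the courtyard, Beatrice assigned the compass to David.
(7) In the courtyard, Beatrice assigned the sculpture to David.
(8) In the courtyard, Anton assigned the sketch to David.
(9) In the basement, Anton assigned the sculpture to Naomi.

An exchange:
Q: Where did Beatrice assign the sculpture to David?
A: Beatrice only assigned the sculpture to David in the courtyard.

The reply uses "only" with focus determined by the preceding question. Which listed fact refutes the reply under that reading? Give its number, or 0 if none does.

2

The question "Where did ...?" targets the setting, so in the reply the focus falls on "in the courtyard".
So "only" ranges over settings; the rest (same agent, thing, recipient (Beatrice / the sculpture / David)) is presupposed.
Fact (2) shares the background with a different setting (in the basement) — counterexample.
(Fact (6) would refute a reading with focus on the thing — but that is not what the question asks.)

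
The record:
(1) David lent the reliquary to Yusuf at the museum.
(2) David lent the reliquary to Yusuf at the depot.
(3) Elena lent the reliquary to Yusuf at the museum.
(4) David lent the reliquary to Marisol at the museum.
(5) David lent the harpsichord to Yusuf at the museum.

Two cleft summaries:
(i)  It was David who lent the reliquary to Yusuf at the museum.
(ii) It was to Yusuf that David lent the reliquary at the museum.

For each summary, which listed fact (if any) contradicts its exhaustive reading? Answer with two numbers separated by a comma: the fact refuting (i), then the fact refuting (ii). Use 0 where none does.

3, 4

Summary (i) focuses "David" (the agent); background the reliquary as thing and Yusuf as recipient and at the museum as setting. Fact (3) matches that background with agent = Elena — refutes (i).
Summary (ii) focuses "Yusuf" (the recipient); background David as agent and the reliquary as thing and at the museum as setting. Fact (4) matches that background with recipient = Marisol — refutes (ii).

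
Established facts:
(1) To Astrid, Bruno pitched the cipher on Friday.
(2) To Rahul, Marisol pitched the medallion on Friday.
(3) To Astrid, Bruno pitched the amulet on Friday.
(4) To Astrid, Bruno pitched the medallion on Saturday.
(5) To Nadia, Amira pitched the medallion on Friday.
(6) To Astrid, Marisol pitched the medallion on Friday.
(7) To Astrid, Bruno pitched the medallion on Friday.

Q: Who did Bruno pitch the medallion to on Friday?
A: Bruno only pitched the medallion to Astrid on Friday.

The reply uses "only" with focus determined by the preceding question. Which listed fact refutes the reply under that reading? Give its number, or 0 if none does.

The question "Who did ... to ...?" targets the recipient, so in the reply the focus falls on "Astrid".
So "only" ranges over recipients; the rest (same agent, thing, setting (Bruno / the medallion / on Friday)) is presupposed.
No fact keeps same agent, thing, setting (Bruno / the medallion / on Friday) while changing the recipient; every other fact differs on something backgrounded. The reply stands.
(Fact (1) would refute a reading with focus on the thing — but that is not what the question asks.)

0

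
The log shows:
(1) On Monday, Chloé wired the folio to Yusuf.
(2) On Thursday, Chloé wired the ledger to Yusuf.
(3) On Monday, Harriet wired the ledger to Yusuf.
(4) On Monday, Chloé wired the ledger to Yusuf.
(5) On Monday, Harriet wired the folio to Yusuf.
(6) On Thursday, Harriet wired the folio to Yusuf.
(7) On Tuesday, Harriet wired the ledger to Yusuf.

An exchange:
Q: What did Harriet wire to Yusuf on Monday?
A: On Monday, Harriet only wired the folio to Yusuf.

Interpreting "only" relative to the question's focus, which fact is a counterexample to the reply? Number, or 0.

3

Answering "What did ...?" puts focus on the thing — here, "the folio".
So "only" ranges over things; the rest (agent = Harriet, recipient = Yusuf, setting = on Monday) is presupposed.
Fact (3) shares the background with a different thing (the ledger) — counterexample.
(Fact (6) would refute a reading with focus on the setting — but that is not what the question asks.)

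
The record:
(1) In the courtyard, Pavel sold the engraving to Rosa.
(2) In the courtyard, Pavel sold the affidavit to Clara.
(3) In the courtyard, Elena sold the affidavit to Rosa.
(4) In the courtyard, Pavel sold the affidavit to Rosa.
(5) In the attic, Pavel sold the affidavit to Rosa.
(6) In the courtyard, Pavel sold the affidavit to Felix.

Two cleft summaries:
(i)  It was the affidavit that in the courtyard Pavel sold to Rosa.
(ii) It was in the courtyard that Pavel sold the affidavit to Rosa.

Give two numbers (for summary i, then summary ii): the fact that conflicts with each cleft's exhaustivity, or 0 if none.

Summary (i) focuses "the affidavit" (the thing); background same agent, recipient, setting (Pavel / Rosa / in the courtyard). Fact (1) matches that background with thing = the engraving — refutes (i).
Summary (ii) focuses "in the courtyard" (the setting); background same agent, thing, recipient (Pavel / the affidavit / Rosa). Fact (5) matches that background with setting = in the attic — refutes (ii).

1, 5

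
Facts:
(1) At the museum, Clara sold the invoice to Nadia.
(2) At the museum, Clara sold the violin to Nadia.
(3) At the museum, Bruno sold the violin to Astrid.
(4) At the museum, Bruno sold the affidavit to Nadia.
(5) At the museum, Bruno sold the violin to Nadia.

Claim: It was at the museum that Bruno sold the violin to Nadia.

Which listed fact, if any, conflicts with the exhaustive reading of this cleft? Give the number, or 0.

The cleft puts "at the museum" in focus and presupposes the open proposition with same agent, thing, recipient (Bruno / the violin / Nadia).
The exhaustive reading says no other setting fits that background.
Every other fact differs from the presupposition on some backgrounded slot, so none challenges the exhaustivity.

0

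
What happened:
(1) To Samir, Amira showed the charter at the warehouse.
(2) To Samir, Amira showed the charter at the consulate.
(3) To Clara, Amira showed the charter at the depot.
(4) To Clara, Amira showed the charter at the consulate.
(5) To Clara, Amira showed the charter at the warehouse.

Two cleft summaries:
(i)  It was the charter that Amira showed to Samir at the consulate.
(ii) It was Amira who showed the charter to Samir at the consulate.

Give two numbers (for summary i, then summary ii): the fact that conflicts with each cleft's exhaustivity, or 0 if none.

(i): focus "the charter". No fact shares same agent, recipient, setting (Amira / Samir / at the consulate) with a different thing. 0.
(ii): focus "Amira". No fact shares same thing, recipient, setting (the charter / Samir / at the consulate) with a different agent. 0.

0, 0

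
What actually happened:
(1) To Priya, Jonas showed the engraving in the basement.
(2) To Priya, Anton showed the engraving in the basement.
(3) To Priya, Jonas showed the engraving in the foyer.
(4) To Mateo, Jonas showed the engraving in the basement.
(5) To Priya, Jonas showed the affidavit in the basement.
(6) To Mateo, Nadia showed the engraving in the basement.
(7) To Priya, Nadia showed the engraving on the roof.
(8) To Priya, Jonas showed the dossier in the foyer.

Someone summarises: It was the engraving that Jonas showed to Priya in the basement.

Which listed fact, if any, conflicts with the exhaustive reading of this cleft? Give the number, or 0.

5

The cleft puts "the engraving" in focus and presupposes the open proposition with same agent, recipient, setting (Jonas / Priya / in the basement).
The exhaustive reading says no other thing fits that background.
Fact (5) shares the background but with thing = the affidavit; exhaustivity is violated.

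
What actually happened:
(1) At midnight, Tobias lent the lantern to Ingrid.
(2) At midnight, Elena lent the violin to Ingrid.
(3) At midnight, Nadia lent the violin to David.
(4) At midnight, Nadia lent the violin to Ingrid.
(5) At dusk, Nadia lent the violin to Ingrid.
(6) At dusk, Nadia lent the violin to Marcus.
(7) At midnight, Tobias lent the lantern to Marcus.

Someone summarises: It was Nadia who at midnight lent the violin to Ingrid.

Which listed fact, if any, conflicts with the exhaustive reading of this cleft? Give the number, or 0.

2

The cleft puts "Nadia" in focus and presupposes the open proposition with same thing, recipient, setting (the violin / Ingrid / at midnight).
The exhaustive reading says no other agent fits that background.
Fact (2) shares the background but with agent = Elena; exhaustivity is violated.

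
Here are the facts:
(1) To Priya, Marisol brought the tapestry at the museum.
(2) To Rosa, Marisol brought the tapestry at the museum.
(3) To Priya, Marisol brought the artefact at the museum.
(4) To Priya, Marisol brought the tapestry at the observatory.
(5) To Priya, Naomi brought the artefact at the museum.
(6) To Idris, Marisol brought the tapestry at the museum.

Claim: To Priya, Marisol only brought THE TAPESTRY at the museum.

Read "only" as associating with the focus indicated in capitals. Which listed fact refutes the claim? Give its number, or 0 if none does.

3

Focus (in capitals) is "the tapestry" — the thing. "Only" excludes alternative things while holding fixed same agent, recipient, setting (Marisol / Priya / at the museum).
Fact (3) matches on same agent, recipient, setting (Marisol / Priya / at the museum), but has thing = the artefact instead. That refutes the claim.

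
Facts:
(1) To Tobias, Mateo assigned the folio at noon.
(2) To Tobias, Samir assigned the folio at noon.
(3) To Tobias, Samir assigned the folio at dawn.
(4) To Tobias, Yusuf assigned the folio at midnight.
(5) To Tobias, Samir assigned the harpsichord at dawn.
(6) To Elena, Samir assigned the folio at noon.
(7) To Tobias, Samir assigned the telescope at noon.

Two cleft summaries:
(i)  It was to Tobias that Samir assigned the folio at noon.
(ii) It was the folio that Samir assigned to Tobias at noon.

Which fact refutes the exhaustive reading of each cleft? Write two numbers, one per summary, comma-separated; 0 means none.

6, 7

(i): focus "Tobias". Looking for agent = Samir, thing = the folio, setting = at noon with some other recipient — fact (6) has Elena there. Refuted.
(ii): focus "the folio". Looking for agent = Samir, recipient = Tobias, setting = at noon with some other thing — fact (7) has the telescope there. Refuted.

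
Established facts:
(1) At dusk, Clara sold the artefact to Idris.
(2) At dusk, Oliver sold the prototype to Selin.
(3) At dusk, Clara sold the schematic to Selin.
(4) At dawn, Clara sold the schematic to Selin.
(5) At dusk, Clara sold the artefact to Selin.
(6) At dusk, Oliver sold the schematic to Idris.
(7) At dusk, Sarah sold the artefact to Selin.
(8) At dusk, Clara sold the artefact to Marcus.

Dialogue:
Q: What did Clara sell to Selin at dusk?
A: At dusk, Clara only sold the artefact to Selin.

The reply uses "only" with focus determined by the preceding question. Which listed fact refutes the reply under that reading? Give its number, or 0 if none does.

3

The question "What did ...?" targets the thing, so in the reply the focus falls on "the artefact".
So "only" ranges over things; the rest (agent = Clara, recipient = Selin, setting = at dusk) is presupposed.
Fact (3) shares the background with a different thing (the schematic) — counterexample.
(Fact (1) would refute a reading with focus on the recipient — but that is not what the question asks.)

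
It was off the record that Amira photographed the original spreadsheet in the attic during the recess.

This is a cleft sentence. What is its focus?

off the record

In an it-cleft "It was X that/who ...", the clefted constituent X is the focus; the that/who-clause expresses the presupposed open proposition.
Here the focus is "off the record". The backgrounded (presupposed) material includes "Amira", "the original spreadsheet", "in the attic" and "during the recess".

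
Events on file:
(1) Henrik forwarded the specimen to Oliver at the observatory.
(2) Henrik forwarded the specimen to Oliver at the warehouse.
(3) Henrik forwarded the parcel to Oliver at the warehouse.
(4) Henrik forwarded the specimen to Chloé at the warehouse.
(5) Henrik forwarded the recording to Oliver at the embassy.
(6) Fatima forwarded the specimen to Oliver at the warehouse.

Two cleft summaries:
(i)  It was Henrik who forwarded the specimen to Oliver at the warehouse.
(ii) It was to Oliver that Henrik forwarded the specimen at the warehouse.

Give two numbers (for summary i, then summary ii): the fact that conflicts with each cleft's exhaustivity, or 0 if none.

6, 4

(i): focus "Henrik". Looking for the specimen as thing and Oliver as recipient and at the warehouse as setting with some other agent — fact (6) has Fatima there. Refuted.
(ii): focus "Oliver". Looking for Henrik as agent and the specimen as thing and at the warehouse as setting with some other recipient — fact (4) has Chloé there. Refuted.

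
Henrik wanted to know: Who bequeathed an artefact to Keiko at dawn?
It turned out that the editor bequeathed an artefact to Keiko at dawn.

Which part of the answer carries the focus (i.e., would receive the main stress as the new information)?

the editor

The wh-word "who" asks about the subject (agent).
In the answer, "an artefact", "to Keiko" and "at dawn" are given — repeated from the question.
The constituent filling the subject (agent) gap is "the editor"; that is the focus and would carry nuclear stress.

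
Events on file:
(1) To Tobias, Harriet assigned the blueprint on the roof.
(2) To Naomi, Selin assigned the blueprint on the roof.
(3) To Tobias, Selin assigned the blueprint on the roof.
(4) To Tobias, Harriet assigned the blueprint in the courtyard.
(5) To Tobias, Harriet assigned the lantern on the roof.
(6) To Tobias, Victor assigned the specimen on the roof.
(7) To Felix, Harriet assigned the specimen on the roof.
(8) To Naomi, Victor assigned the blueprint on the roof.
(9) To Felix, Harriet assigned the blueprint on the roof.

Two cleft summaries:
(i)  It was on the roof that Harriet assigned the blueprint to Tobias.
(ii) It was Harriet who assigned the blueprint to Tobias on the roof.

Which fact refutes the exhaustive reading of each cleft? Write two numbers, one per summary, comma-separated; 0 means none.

4, 3

(i): focus "on the roof". Looking for same agent, thing, recipient (Harriet / the blueprint / Tobias) with some other setting — fact (4) has in the courtyard there. Refuted.
(ii): focus "Harriet". Looking for same thing, recipient, setting (the blueprint / Tobias / on the roof) with some other agent — fact (3) has Selin there. Refuted.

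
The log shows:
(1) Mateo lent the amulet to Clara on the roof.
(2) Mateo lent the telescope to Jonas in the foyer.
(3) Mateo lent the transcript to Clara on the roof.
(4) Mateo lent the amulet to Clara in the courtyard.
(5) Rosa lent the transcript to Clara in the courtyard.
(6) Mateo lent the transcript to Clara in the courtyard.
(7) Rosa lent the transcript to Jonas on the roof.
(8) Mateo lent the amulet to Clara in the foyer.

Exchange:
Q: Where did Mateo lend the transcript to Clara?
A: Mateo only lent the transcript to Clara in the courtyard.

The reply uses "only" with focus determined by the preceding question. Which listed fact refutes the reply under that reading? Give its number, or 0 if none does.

The question "Where did ...?" targets the setting, so in the reply the focus falls on "in the courtyard".
So "only" ranges over settings; the rest (Mateo as agent and the transcript as thing and Clara as recipient) is presupposed.
Fact (3) shares the background with a different setting (on the roof) — counterexample.
(Fact (4) would refute a reading with focus on the thing — but that is not what the question asks.)

3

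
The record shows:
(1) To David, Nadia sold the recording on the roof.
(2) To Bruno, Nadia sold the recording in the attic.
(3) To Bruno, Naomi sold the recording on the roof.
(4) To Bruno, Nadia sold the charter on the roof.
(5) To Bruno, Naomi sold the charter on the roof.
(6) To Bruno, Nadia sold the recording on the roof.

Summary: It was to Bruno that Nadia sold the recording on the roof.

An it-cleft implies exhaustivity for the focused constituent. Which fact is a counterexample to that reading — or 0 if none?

The cleft puts "Bruno" in focus and presupposes the open proposition with agent = Nadia, thing = the recording, setting = on the roof.
Exhaustivity: Bruno is the only recipient satisfying that background.
But fact (1) also has agent = Nadia, thing = the recording, setting = on the roof, with recipient = David — so the exhaustive reading fails.

1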